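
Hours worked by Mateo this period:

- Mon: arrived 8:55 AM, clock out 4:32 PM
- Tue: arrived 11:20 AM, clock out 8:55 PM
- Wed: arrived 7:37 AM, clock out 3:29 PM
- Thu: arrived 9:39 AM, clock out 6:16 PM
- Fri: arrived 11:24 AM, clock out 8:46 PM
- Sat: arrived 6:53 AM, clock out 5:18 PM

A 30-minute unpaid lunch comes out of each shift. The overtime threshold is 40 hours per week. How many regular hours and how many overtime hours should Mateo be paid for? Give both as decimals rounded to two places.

Regular 40.00 hours, overtime 10.47 hours

Mon: 8:55 AM–4:32 PM = 7 h 37 min; less 30 min break → 7 h 7 min
Tue: 11:20 AM–8:55 PM = 9 h 35 min; less 30 min break → 9 h 5 min
Wed: 7:37 AM–3:29 PM = 7 h 52 min; less 30 min break → 7 h 22 min
Thu: 9:39 AM–6:16 PM = 8 h 37 min; less 30 min break → 8 h 7 min
Fri: 11:24 AM–8:46 PM = 9 h 22 min; less 30 min break → 8 h 52 min
Sat: 6:53 AM–5:18 PM = 10 h 25 min; less 30 min break → 9 h 55 min
Total worked: 50 h 28 min = 50.47 h.
Threshold 40 h → overtime 10 h 28 min, regular 40 h 0 min.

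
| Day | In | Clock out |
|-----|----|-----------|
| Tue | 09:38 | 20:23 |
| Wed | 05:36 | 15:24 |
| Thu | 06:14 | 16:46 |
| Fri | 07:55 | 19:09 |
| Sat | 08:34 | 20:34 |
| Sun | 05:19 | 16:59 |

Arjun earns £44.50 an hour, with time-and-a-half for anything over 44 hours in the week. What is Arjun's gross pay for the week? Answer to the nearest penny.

£3425.39

Tue: 09:38–20:23 = 10 h 45 min
Wed: 05:36–15:24 = 9 h 48 min
Thu: 06:14–16:46 = 10 h 32 min
Fri: 07:55–19:09 = 11 h 14 min
Sat: 08:34–20:34 = 12 h 0 min
Sun: 05:19–16:59 = 11 h 40 min
Total worked: 65 h 59 min = 3959 min.
Regular 44 h 0 min = 2640 min at £44.50/h; overtime 21 h 59 min = 1319 min at £66.75/h.
Pay = (2640 × £44.50 + 1319 × £66.75) ÷ 60 = £3425.39.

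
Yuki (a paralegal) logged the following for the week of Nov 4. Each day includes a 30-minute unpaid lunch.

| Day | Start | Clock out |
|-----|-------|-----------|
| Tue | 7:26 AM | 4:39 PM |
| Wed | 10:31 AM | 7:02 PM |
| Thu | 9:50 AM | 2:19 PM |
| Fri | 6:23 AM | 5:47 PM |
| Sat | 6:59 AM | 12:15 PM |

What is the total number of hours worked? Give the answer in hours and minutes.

36 h 23 min

Tue: 7:26 AM–4:39 PM = 9 h 13 min; less 30 min break → 8 h 43 min
Wed: 10:31 AM–7:02 PM = 8 h 31 min; less 30 min break → 8 h 1 min
Thu: 9:50 AM–2:19 PM = 4 h 29 min; less 30 min break → 3 h 59 min
Fri: 6:23 AM–5:47 PM = 11 h 24 min; less 30 min break → 10 h 54 min
Sat: 6:59 AM–12:15 PM = 5 h 16 min; less 30 min break → 4 h 46 min
Total: 8 h 43 min + 8 h 1 min + 3 h 59 min + 10 h 54 min + 4 h 46 min = 36 h 23 min.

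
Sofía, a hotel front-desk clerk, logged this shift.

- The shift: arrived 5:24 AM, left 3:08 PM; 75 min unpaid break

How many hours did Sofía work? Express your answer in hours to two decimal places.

8.48 hours

The shift: 5:24 AM–3:08 PM = 9 h 44 min; less 75 min break → 8 h 29 min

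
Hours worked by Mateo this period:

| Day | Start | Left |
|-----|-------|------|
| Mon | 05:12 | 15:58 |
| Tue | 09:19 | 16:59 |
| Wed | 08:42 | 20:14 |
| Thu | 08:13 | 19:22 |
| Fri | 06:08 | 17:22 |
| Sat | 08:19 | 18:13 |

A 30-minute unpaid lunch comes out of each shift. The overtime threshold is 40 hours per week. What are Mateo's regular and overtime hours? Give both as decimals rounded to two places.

Mon: 05:12–15:58 = 10 h 46 min; less 30 min break → 10 h 16 min
Tue: 09:19–16:59 = 7 h 40 min; less 30 min break → 7 h 10 min
Wed: 08:42–20:14 = 11 h 32 min; less 30 min break → 11 h 2 min
Thu: 08:13–19:22 = 11 h 9 min; less 30 min break → 10 h 39 min
Fri: 06:08–17:22 = 11 h 14 min; less 30 min break → 10 h 44 min
Sat: 08:19–18:13 = 9 h 54 min; less 30 min break → 9 h 24 min
Total worked: 59 h 15 min = 59.25 h.
Threshold 40 h → overtime 19 h 15 min, regular 40 h 0 min.

Regular 40.00 hours, overtime 19.25 hours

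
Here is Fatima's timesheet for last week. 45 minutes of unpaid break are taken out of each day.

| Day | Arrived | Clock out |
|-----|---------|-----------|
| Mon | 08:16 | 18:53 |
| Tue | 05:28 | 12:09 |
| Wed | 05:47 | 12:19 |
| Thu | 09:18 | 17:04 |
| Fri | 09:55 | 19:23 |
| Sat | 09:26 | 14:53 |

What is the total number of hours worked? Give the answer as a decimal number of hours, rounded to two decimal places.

Mon: 08:16–18:53 = 10 h 37 min; less 45 min break → 9 h 52 min
Tue: 05:28–12:09 = 6 h 41 min; less 45 min break → 5 h 56 min
Wed: 05:47–12:19 = 6 h 32 min; less 45 min break → 5 h 47 min
Thu: 09:18–17:04 = 7 h 46 min; less 45 min break → 7 h 1 min
Fri: 09:55–19:23 = 9 h 28 min; less 45 min break → 8 h 43 min
Sat: 09:26–14:53 = 5 h 27 min; less 45 min break → 4 h 42 min
Total: 9 h 52 min + 5 h 56 min + 5 h 47 min + 7 h 1 min + 8 h 43 min + 4 h 42 min = 42 h 1 min.

42.02 hours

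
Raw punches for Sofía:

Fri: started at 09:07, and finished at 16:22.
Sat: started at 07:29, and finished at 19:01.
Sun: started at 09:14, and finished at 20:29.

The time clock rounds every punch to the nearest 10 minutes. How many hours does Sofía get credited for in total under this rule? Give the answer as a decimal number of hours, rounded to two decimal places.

30.00 hours

Fri: in 09:07→09:10, out 16:22→16:20; 7 h 10 min
Sat: in 07:29→07:30, out 19:01→19:00; 11 h 30 min
Sun: in 09:14→09:10, out 20:29→20:30; 11 h 20 min
Total credited: 30 h 0 min.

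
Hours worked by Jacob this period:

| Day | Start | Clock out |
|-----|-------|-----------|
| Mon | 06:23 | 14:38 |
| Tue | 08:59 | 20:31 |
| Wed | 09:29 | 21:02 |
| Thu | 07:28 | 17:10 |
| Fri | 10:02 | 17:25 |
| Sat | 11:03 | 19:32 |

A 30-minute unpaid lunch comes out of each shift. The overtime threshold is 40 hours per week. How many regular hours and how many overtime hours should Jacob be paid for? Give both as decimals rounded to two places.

Regular 40.00 hours, overtime 13.90 hours

Mon: 06:23–14:38 = 8 h 15 min; less 30 min break → 7 h 45 min
Tue: 08:59–20:31 = 11 h 32 min; less 30 min break → 11 h 2 min
Wed: 09:29–21:02 = 11 h 33 min; less 30 min break → 11 h 3 min
Thu: 07:28–17:10 = 9 h 42 min; less 30 min break → 9 h 12 min
Fri: 10:02–17:25 = 7 h 23 min; less 30 min break → 6 h 53 min
Sat: 11:03–19:32 = 8 h 29 min; less 30 min break → 7 h 59 min
Total worked: 53 h 54 min = 53.90 h.
Threshold 40 h → overtime 13 h 54 min, regular 40 h 0 min.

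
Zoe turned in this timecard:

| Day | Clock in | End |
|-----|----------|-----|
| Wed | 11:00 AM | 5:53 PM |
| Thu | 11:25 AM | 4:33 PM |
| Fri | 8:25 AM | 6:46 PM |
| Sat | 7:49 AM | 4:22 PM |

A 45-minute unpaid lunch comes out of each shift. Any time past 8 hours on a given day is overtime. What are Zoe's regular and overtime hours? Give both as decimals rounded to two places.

Wed: 11:00 AM–5:53 PM = 6 h 53 min; less 45 min break → 6 h 8 min
Thu: 11:25 AM–4:33 PM = 5 h 8 min; less 45 min break → 4 h 23 min
Fri: 8:25 AM–6:46 PM = 10 h 21 min; less 45 min break → 9 h 36 min
Sat: 7:49 AM–4:22 PM = 8 h 33 min; less 45 min break → 7 h 48 min
Wed reg 6 h 8 min / OT 0 h 0 min; Thu reg 4 h 23 min / OT 0 h 0 min; Fri reg 8 h 0 min / OT 1 h 36 min; Sat reg 7 h 48 min / OT 0 h 0 min.
Totals: regular 26 h 19 min, overtime 1 h 36 min.

Regular 26.32 hours, overtime 1.60 hours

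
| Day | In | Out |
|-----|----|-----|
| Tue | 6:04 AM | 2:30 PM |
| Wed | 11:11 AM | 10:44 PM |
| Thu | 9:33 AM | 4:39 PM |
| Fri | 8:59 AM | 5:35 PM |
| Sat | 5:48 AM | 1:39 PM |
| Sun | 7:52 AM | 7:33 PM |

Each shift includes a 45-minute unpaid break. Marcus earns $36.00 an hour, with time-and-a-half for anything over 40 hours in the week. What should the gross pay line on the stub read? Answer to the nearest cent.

$2018.70

Tue: 6:04 AM–2:30 PM = 8 h 26 min; less 45 min break → 7 h 41 min
Wed: 11:11 AM–10:44 PM = 11 h 33 min; less 45 min break → 10 h 48 min
Thu: 9:33 AM–4:39 PM = 7 h 6 min; less 45 min break → 6 h 21 min
Fri: 8:59 AM–5:35 PM = 8 h 36 min; less 45 min break → 7 h 51 min
Sat: 5:48 AM–1:39 PM = 7 h 51 min; less 45 min break → 7 h 6 min
Sun: 7:52 AM–7:33 PM = 11 h 41 min; less 45 min break → 10 h 56 min
Total worked: 50 h 43 min = 3043 min.
Regular 40 h 0 min = 2400 min at $36.00/h; overtime 10 h 43 min = 643 min at $54.00/h.
Pay = (2400 × $36.00 + 643 × $54.00) ÷ 60 = $2018.70.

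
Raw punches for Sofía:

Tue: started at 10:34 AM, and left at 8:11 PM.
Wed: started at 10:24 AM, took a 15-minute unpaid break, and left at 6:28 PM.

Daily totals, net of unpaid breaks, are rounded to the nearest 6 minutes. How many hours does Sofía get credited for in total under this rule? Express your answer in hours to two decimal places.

17.40 hours

Tue: 10:34 AM–8:11 PM = 9 h 37 min → rounds to 9 h 36 min
Wed: 10:24 AM–6:28 PM = 8 h 4 min − 15 min = 7 h 49 min → rounds to 7 h 48 min
Total credited: 17 h 24 min.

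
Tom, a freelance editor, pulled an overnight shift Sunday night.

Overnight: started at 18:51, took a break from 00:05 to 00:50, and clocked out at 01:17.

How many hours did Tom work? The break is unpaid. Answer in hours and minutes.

Overnight: 18:51 → midnight = 5 h 9 min; midnight → 01:17 = 1 h 17 min; span 6 h 26 min; less 45 min break → 5 h 41 min

5 h 41 min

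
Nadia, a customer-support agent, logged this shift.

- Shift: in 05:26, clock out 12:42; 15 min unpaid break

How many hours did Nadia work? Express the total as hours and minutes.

Shift: 05:26–12:42 = 7 h 16 min; less 15 min break → 7 h 1 min

7 h 1 min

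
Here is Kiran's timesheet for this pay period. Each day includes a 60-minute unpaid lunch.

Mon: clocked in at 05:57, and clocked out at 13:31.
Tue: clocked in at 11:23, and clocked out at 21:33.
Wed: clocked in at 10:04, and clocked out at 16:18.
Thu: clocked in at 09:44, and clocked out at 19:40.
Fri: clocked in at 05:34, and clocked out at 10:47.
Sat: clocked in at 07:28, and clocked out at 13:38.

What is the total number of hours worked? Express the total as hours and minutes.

Mon: 05:57–13:31 = 7 h 34 min; less 60 min break → 6 h 34 min
Tue: 11:23–21:33 = 10 h 10 min; less 60 min break → 9 h 10 min
Wed: 10:04–16:18 = 6 h 14 min; less 60 min break → 5 h 14 min
Thu: 09:44–19:40 = 9 h 56 min; less 60 min break → 8 h 56 min
Fri: 05:34–10:47 = 5 h 13 min; less 60 min break → 4 h 13 min
Sat: 07:28–13:38 = 6 h 10 min; less 60 min break → 5 h 10 min
Total: 6 h 34 min + 9 h 10 min + 5 h 14 min + 8 h 56 min + 4 h 13 min + 5 h 10 min = 39 h 17 min.

39 h 17 min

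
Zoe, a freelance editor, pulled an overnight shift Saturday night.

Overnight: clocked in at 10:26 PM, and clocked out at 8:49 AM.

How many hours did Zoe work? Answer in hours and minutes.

Overnight: 10:26 PM → midnight = 1 h 34 min; midnight → 8:49 AM = 8 h 49 min; span 10 h 23 min

10 h 23 min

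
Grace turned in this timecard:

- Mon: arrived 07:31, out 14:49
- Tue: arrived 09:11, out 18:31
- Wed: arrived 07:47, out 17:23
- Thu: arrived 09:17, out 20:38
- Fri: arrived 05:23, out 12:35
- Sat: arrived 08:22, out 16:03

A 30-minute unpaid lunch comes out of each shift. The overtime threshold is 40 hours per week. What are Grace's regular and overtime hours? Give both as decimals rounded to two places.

Regular 40.00 hours, overtime 9.47 hours

Mon: 07:31–14:49 = 7 h 18 min; less 30 min break → 6 h 48 min
Tue: 09:11–18:31 = 9 h 20 min; less 30 min break → 8 h 50 min
Wed: 07:47–17:23 = 9 h 36 min; less 30 min break → 9 h 6 min
Thu: 09:17–20:38 = 11 h 21 min; less 30 min break → 10 h 51 min
Fri: 05:23–12:35 = 7 h 12 min; less 30 min break → 6 h 42 min
Sat: 08:22–16:03 = 7 h 41 min; less 30 min break → 7 h 11 min
Total worked: 49 h 28 min = 49.47 h.
Threshold 40 h → overtime 9 h 28 min, regular 40 h 0 min.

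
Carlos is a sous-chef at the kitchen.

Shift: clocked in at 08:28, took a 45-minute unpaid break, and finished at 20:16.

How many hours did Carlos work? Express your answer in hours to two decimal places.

11.05 hours

Shift: 08:28–20:16 = 11 h 48 min; less 45 min break → 11 h 3 min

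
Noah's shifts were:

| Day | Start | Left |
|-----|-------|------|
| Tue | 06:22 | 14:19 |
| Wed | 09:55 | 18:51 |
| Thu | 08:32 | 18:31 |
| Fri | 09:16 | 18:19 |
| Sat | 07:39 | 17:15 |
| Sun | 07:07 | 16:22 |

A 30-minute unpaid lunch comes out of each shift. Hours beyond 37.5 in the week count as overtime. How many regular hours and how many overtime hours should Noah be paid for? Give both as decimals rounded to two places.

Regular 37.50 hours, overtime 14.27 hours

Tue: 06:22–14:19 = 7 h 57 min; less 30 min break → 7 h 27 min
Wed: 09:55–18:51 = 8 h 56 min; less 30 min break → 8 h 26 min
Thu: 08:32–18:31 = 9 h 59 min; less 30 min break → 9 h 29 min
Fri: 09:16–18:19 = 9 h 3 min; less 30 min break → 8 h 33 min
Sat: 07:39–17:15 = 9 h 36 min; less 30 min break → 9 h 6 min
Sun: 07:07–16:22 = 9 h 15 min; less 30 min break → 8 h 45 min
Total worked: 51 h 46 min = 51.77 h.
Threshold 37.5 h → overtime 14 h 16 min, regular 37 h 30 min.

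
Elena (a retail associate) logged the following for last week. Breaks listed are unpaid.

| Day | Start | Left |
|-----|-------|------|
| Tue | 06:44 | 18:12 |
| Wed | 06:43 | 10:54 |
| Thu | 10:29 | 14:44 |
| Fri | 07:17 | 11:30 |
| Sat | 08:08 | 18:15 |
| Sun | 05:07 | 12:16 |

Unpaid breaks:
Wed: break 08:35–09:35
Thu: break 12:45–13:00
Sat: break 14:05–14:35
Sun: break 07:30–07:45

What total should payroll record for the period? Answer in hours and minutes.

39 h 23 min

Tue: 06:44–18:12 = 11 h 28 min
Wed: 06:43–10:54 = 4 h 11 min; less 60 min break → 3 h 11 min
Thu: 10:29–14:44 = 4 h 15 min; less 15 min break → 4 h 0 min
Fri: 07:17–11:30 = 4 h 13 min
Sat: 08:08–18:15 = 10 h 7 min; less 30 min break → 9 h 37 min
Sun: 05:07–12:16 = 7 h 9 min; less 15 min break → 6 h 54 min
Total: 11 h 28 min + 3 h 11 min + 4 h 0 min + 4 h 13 min + 9 h 37 min + 6 h 54 min = 39 h 23 min.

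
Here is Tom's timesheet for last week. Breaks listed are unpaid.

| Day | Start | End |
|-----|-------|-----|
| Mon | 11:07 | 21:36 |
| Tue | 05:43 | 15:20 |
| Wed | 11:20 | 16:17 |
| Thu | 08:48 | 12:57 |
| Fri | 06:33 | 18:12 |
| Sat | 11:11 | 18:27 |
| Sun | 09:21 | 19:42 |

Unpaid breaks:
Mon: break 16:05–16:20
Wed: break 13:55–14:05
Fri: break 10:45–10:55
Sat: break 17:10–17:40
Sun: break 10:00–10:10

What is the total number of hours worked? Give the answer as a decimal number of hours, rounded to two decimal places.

Mon: 11:07–21:36 = 10 h 29 min; less 15 min break → 10 h 14 min
Tue: 05:43–15:20 = 9 h 37 min
Wed: 11:20–16:17 = 4 h 57 min; less 10 min break → 4 h 47 min
Thu: 08:48–12:57 = 4 h 9 min
Fri: 06:33–18:12 = 11 h 39 min; less 10 min break → 11 h 29 min
Sat: 11:11–18:27 = 7 h 16 min; less 30 min break → 6 h 46 min
Sun: 09:21–19:42 = 10 h 21 min; less 10 min break → 10 h 11 min
Total: 10 h 14 min + 9 h 37 min + 4 h 47 min + 4 h 9 min + 11 h 29 min + 6 h 46 min + 10 h 11 min = 57 h 13 min.

57.22 hours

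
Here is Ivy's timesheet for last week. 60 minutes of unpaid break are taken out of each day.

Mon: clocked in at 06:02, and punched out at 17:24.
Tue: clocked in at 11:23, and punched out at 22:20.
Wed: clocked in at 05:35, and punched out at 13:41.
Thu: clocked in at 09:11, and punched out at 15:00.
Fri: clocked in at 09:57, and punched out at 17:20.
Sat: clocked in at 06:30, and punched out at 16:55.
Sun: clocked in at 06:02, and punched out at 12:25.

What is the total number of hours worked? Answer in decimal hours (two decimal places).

53.42 hours

Mon: 06:02–17:24 = 11 h 22 min; less 60 min break → 10 h 22 min
Tue: 11:23–22:20 = 10 h 57 min; less 60 min break → 9 h 57 min
Wed: 05:35–13:41 = 8 h 6 min; less 60 min break → 7 h 6 min
Thu: 09:11–15:00 = 5 h 49 min; less 60 min break → 4 h 49 min
Fri: 09:57–17:20 = 7 h 23 min; less 60 min break → 6 h 23 min
Sat: 06:30–16:55 = 10 h 25 min; less 60 min break → 9 h 25 min
Sun: 06:02–12:25 = 6 h 23 min; less 60 min break → 5 h 23 min
Total: 10 h 22 min + 9 h 57 min + 7 h 6 min + 4 h 49 min + 6 h 23 min + 9 h 25 min + 5 h 23 min = 53 h 25 min.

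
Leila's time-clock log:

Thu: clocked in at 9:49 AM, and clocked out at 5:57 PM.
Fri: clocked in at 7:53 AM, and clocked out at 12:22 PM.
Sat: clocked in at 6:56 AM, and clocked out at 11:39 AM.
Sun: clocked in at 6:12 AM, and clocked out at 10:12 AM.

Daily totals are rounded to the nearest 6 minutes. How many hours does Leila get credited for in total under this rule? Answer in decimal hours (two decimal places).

Thu: 9:49 AM–5:57 PM = 8 h 8 min → rounds to 8 h 6 min
Fri: 7:53 AM–12:22 PM = 4 h 29 min → rounds to 4 h 30 min
Sat: 6:56 AM–11:39 AM = 4 h 43 min → rounds to 4 h 42 min
Sun: 6:12 AM–10:12 AM = 4 h 0 min → rounds to 4 h 0 min
Total credited: 21 h 18 min.

21.30 hours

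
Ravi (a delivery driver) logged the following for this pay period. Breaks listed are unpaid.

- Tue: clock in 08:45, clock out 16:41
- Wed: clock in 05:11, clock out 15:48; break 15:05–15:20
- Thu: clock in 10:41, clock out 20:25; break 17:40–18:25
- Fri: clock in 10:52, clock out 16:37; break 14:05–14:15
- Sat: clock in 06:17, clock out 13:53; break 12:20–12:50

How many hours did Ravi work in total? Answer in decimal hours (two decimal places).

39.97 hours

Tue: 08:45–16:41 = 7 h 56 min
Wed: 05:11–15:48 = 10 h 37 min; less 15 min break → 10 h 22 min
Thu: 10:41–20:25 = 9 h 44 min; less 45 min break → 8 h 59 min
Fri: 10:52–16:37 = 5 h 45 min; less 10 min break → 5 h 35 min
Sat: 06:17–13:53 = 7 h 36 min; less 30 min break → 7 h 6 min
Total: 7 h 56 min + 10 h 22 min + 8 h 59 min + 5 h 35 min + 7 h 6 min = 39 h 58 min.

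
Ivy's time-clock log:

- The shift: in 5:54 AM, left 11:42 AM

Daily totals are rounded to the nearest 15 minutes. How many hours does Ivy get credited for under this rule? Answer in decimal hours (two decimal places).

5.75 hours

The shift: 5:54 AM–11:42 AM = 5 h 48 min → rounds to 5 h 45 min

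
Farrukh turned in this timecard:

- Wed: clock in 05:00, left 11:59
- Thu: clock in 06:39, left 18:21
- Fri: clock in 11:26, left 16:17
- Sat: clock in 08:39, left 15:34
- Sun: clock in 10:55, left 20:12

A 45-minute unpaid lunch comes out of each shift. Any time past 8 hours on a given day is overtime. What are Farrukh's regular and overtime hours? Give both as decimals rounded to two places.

Wed: 05:00–11:59 = 6 h 59 min; less 45 min break → 6 h 14 min
Thu: 06:39–18:21 = 11 h 42 min; less 45 min break → 10 h 57 min
Fri: 11:26–16:17 = 4 h 51 min; less 45 min break → 4 h 6 min
Sat: 08:39–15:34 = 6 h 55 min; less 45 min break → 6 h 10 min
Sun: 10:55–20:12 = 9 h 17 min; less 45 min break → 8 h 32 min
Wed reg 6 h 14 min / OT 0 h 0 min; Thu reg 8 h 0 min / OT 2 h 57 min; Fri reg 4 h 6 min / OT 0 h 0 min; Sat reg 6 h 10 min / OT 0 h 0 min; Sun reg 8 h 0 min / OT 0 h 32 min.
Totals: regular 32 h 30 min, overtime 3 h 29 min.

Regular 32.50 hours, overtime 3.48 hours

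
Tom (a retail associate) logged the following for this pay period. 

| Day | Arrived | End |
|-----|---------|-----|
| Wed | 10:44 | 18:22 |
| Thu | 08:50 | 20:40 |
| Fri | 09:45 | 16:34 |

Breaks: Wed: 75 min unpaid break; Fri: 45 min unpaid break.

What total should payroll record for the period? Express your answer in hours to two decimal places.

24.28 hours

Wed: 10:44–18:22 = 7 h 38 min; less 75 min break → 6 h 23 min
Thu: 08:50–20:40 = 11 h 50 min
Fri: 09:45–16:34 = 6 h 49 min; less 45 min break → 6 h 4 min
Total: 6 h 23 min + 11 h 50 min + 6 h 4 min = 24 h 17 min.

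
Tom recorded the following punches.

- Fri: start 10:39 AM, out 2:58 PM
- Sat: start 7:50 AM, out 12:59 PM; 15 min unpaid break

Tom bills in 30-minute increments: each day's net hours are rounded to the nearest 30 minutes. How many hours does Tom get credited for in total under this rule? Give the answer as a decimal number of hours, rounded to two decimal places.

Fri: 10:39 AM–2:58 PM = 4 h 19 min → rounds to 4 h 30 min
Sat: 7:50 AM–12:59 PM = 5 h 9 min − 15 min = 4 h 54 min → rounds to 5 h 0 min
Total credited: 9 h 30 min.

9.50 hours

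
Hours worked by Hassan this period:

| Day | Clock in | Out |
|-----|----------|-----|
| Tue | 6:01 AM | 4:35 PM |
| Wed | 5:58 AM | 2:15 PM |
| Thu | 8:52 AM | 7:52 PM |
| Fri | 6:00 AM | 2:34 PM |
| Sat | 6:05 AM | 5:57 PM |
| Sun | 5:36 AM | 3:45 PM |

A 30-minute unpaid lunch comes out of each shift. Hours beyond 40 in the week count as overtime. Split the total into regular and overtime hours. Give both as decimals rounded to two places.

Tue: 6:01 AM–4:35 PM = 10 h 34 min; less 30 min break → 10 h 4 min
Wed: 5:58 AM–2:15 PM = 8 h 17 min; less 30 min break → 7 h 47 min
Thu: 8:52 AM–7:52 PM = 11 h 0 min; less 30 min break → 10 h 30 min
Fri: 6:00 AM–2:34 PM = 8 h 34 min; less 30 min break → 8 h 4 min
Sat: 6:05 AM–5:57 PM = 11 h 52 min; less 30 min break → 11 h 22 min
Sun: 5:36 AM–3:45 PM = 10 h 9 min; less 30 min break → 9 h 39 min
Total worked: 57 h 26 min = 57.43 h.
Threshold 40 h → overtime 17 h 26 min, regular 40 h 0 min.

Regular 40.00 hours, overtime 17.43 hours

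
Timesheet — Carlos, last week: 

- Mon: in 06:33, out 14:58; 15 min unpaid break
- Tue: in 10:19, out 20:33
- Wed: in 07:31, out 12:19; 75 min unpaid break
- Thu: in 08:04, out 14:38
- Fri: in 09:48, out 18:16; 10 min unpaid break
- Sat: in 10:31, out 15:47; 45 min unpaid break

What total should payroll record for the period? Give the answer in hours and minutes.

Mon: 06:33–14:58 = 8 h 25 min; less 15 min break → 8 h 10 min
Tue: 10:19–20:33 = 10 h 14 min
Wed: 07:31–12:19 = 4 h 48 min; less 75 min break → 3 h 33 min
Thu: 08:04–14:38 = 6 h 34 min
Fri: 09:48–18:16 = 8 h 28 min; less 10 min break → 8 h 18 min
Sat: 10:31–15:47 = 5 h 16 min; less 45 min break → 4 h 31 min
Total: 8 h 10 min + 10 h 14 min + 3 h 33 min + 6 h 34 min + 8 h 18 min + 4 h 31 min = 41 h 20 min.

41 h 20 min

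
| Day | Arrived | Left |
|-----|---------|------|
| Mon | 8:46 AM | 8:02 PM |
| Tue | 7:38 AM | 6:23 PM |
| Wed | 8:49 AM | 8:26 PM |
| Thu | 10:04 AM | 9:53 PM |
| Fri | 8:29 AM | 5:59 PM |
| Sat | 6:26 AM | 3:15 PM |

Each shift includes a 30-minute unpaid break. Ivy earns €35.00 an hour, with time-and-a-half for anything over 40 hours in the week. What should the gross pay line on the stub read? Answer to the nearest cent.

€2490.25

Mon: 8:46 AM–8:02 PM = 11 h 16 min; less 30 min break → 10 h 46 min
Tue: 7:38 AM–6:23 PM = 10 h 45 min; less 30 min break → 10 h 15 min
Wed: 8:49 AM–8:26 PM = 11 h 37 min; less 30 min break → 11 h 7 min
Thu: 10:04 AM–9:53 PM = 11 h 49 min; less 30 min break → 11 h 19 min
Fri: 8:29 AM–5:59 PM = 9 h 30 min; less 30 min break → 9 h 0 min
Sat: 6:26 AM–3:15 PM = 8 h 49 min; less 30 min break → 8 h 19 min
Total worked: 60 h 46 min = 3646 min.
Regular 40 h 0 min = 2400 min at €35.00/h; overtime 20 h 46 min = 1246 min at €52.50/h.
Pay = (2400 × €35.00 + 1246 × €52.50) ÷ 60 = €2490.25.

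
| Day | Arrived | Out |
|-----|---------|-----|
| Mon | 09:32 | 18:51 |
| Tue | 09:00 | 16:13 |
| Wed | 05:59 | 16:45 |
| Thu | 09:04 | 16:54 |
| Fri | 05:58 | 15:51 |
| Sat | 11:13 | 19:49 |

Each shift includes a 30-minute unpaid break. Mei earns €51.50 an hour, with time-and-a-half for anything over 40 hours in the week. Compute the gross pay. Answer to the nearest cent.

€2880.14

Mon: 09:32–18:51 = 9 h 19 min; less 30 min break → 8 h 49 min
Tue: 09:00–16:13 = 7 h 13 min; less 30 min break → 6 h 43 min
Wed: 05:59–16:45 = 10 h 46 min; less 30 min break → 10 h 16 min
Thu: 09:04–16:54 = 7 h 50 min; less 30 min break → 7 h 20 min
Fri: 05:58–15:51 = 9 h 53 min; less 30 min break → 9 h 23 min
Sat: 11:13–19:49 = 8 h 36 min; less 30 min break → 8 h 6 min
Total worked: 50 h 37 min = 3037 min.
Regular 40 h 0 min = 2400 min at €51.50/h; overtime 10 h 37 min = 637 min at €77.25/h.
Pay = (2400 × €51.50 + 637 × €77.25) ÷ 60 = €2880.14.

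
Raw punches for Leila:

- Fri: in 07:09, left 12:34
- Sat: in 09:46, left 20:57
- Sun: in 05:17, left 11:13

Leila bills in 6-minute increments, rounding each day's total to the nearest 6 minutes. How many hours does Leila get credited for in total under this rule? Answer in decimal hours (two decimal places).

22.50 hours

Fri: 07:09–12:34 = 5 h 25 min → rounds to 5 h 24 min
Sat: 09:46–20:57 = 11 h 11 min → rounds to 11 h 12 min
Sun: 05:17–11:13 = 5 h 56 min → rounds to 5 h 54 min
Total credited: 22 h 30 min.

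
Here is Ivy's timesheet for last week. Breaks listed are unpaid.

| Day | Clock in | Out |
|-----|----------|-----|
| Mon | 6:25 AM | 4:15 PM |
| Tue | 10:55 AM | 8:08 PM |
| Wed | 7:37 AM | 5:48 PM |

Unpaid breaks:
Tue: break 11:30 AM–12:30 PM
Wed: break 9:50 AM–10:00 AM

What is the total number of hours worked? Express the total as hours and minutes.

28 h 4 min

Mon: 6:25 AM–4:15 PM = 9 h 50 min
Tue: 10:55 AM–8:08 PM = 9 h 13 min; less 60 min break → 8 h 13 min
Wed: 7:37 AM–5:48 PM = 10 h 11 min; less 10 min break → 10 h 1 min
Total: 9 h 50 min + 8 h 13 min + 10 h 1 min = 28 h 4 min.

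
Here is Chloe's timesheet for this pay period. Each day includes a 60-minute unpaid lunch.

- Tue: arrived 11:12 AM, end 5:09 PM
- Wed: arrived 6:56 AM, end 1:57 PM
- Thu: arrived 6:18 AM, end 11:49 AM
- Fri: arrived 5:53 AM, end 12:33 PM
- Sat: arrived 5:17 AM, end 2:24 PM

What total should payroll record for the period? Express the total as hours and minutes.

29 h 16 min

Tue: 11:12 AM–5:09 PM = 5 h 57 min; less 60 min break → 4 h 57 min
Wed: 6:56 AM–1:57 PM = 7 h 1 min; less 60 min break → 6 h 1 min
Thu: 6:18 AM–11:49 AM = 5 h 31 min; less 60 min break → 4 h 31 min
Fri: 5:53 AM–12:33 PM = 6 h 40 min; less 60 min break → 5 h 40 min
Sat: 5:17 AM–2:24 PM = 9 h 7 min; less 60 min break → 8 h 7 min
Total: 4 h 57 min + 6 h 1 min + 4 h 31 min + 5 h 40 min + 8 h 7 min = 29 h 16 min.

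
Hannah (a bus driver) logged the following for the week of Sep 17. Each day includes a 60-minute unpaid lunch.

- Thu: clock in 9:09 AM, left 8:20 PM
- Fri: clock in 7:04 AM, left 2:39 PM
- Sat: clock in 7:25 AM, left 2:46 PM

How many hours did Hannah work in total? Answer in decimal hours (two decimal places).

Thu: 9:09 AM–8:20 PM = 11 h 11 min; less 60 min break → 10 h 11 min
Fri: 7:04 AM–2:39 PM = 7 h 35 min; less 60 min break → 6 h 35 min
Sat: 7:25 AM–2:46 PM = 7 h 21 min; less 60 min break → 6 h 21 min
Total: 10 h 11 min + 6 h 35 min + 6 h 21 min = 23 h 7 min.

23.12 hours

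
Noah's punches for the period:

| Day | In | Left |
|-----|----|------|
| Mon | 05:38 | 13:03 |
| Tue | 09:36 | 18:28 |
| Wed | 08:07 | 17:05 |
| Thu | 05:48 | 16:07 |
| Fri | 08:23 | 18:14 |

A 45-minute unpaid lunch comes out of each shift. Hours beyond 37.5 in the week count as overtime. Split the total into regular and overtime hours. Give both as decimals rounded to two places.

Regular 37.50 hours, overtime 4.17 hours

Mon: 05:38–13:03 = 7 h 25 min; less 45 min break → 6 h 40 min
Tue: 09:36–18:28 = 8 h 52 min; less 45 min break → 8 h 7 min
Wed: 08:07–17:05 = 8 h 58 min; less 45 min break → 8 h 13 min
Thu: 05:48–16:07 = 10 h 19 min; less 45 min break → 9 h 34 min
Fri: 08:23–18:14 = 9 h 51 min; less 45 min break → 9 h 6 min
Total worked: 41 h 40 min = 41.67 h.
Threshold 37.5 h → overtime 4 h 10 min, regular 37 h 30 min.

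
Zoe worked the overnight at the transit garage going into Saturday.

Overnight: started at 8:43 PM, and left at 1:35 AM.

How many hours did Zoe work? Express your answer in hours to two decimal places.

4.87 hours

Overnight: 8:43 PM → midnight = 3 h 17 min; midnight → 1:35 AM = 1 h 35 min; span 4 h 52 min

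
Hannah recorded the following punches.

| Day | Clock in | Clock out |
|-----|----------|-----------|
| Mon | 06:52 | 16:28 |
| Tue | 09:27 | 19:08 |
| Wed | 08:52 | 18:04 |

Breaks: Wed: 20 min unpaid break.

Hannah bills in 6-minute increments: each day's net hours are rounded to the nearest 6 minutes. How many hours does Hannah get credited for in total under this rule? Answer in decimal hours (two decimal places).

Mon: 06:52–16:28 = 9 h 36 min → rounds to 9 h 36 min
Tue: 09:27–19:08 = 9 h 41 min → rounds to 9 h 42 min
Wed: 08:52–18:04 = 9 h 12 min − 20 min = 8 h 52 min → rounds to 8 h 54 min
Total credited: 28 h 12 min.

28.20 hours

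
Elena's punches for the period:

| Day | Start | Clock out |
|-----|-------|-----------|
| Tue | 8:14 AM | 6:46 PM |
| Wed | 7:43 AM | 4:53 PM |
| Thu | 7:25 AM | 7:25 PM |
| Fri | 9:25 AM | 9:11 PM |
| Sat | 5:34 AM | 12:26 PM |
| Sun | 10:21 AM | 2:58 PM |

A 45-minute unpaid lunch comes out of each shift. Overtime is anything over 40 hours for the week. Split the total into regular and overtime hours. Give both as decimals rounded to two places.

Regular 40.00 hours, overtime 10.45 hours

Tue: 8:14 AM–6:46 PM = 10 h 32 min; less 45 min break → 9 h 47 min
Wed: 7:43 AM–4:53 PM = 9 h 10 min; less 45 min break → 8 h 25 min
Thu: 7:25 AM–7:25 PM = 12 h 0 min; less 45 min break → 11 h 15 min
Fri: 9:25 AM–9:11 PM = 11 h 46 min; less 45 min break → 11 h 1 min
Sat: 5:34 AM–12:26 PM = 6 h 52 min; less 45 min break → 6 h 7 min
Sun: 10:21 AM–2:58 PM = 4 h 37 min; less 45 min break → 3 h 52 min
Total worked: 50 h 27 min = 50.45 h.
Threshold 40 h → overtime 10 h 27 min, regular 40 h 0 min.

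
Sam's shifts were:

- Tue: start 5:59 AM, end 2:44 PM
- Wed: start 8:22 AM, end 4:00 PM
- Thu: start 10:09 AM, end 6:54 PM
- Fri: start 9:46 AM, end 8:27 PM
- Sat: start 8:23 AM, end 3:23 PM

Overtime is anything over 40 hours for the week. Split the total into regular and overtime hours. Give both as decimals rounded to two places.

Regular 40.00 hours, overtime 2.82 hours

Tue: 5:59 AM–2:44 PM = 8 h 45 min
Wed: 8:22 AM–4:00 PM = 7 h 38 min
Thu: 10:09 AM–6:54 PM = 8 h 45 min
Fri: 9:46 AM–8:27 PM = 10 h 41 min
Sat: 8:23 AM–3:23 PM = 7 h 0 min
Total worked: 42 h 49 min = 42.82 h.
Threshold 40 h → overtime 2 h 49 min, regular 40 h 0 min.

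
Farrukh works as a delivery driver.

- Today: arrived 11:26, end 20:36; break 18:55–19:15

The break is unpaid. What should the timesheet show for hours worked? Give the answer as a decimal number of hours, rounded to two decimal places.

Today: 11:26–20:36 = 9 h 10 min; less 20 min break → 8 h 50 min

8.83 hours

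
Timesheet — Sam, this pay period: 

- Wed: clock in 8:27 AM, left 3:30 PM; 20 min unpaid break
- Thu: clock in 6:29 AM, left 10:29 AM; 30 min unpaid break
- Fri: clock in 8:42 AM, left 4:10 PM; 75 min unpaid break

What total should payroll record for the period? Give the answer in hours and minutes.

Wed: 8:27 AM–3:30 PM = 7 h 3 min; less 20 min break → 6 h 43 min
Thu: 6:29 AM–10:29 AM = 4 h 0 min; less 30 min break → 3 h 30 min
Fri: 8:42 AM–4:10 PM = 7 h 28 min; less 75 min break → 6 h 13 min
Total: 6 h 43 min + 3 h 30 min + 6 h 13 min = 16 h 26 min.

16 h 26 min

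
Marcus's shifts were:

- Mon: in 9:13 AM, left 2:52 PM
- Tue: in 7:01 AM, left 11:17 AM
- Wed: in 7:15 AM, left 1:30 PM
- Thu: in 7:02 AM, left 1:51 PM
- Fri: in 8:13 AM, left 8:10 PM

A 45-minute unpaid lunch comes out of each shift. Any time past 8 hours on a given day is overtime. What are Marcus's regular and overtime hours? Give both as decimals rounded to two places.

Mon: 9:13 AM–2:52 PM = 5 h 39 min; less 45 min break → 4 h 54 min
Tue: 7:01 AM–11:17 AM = 4 h 16 min; less 45 min break → 3 h 31 min
Wed: 7:15 AM–1:30 PM = 6 h 15 min; less 45 min break → 5 h 30 min
Thu: 7:02 AM–1:51 PM = 6 h 49 min; less 45 min break → 6 h 4 min
Fri: 8:13 AM–8:10 PM = 11 h 57 min; less 45 min break → 11 h 12 min
Mon reg 4 h 54 min / OT 0 h 0 min; Tue reg 3 h 31 min / OT 0 h 0 min; Wed reg 5 h 30 min / OT 0 h 0 min; Thu reg 6 h 4 min / OT 0 h 0 min; Fri reg 8 h 0 min / OT 3 h 12 min.
Totals: regular 27 h 59 min, overtime 3 h 12 min.

Regular 27.98 hours, overtime 3.20 hours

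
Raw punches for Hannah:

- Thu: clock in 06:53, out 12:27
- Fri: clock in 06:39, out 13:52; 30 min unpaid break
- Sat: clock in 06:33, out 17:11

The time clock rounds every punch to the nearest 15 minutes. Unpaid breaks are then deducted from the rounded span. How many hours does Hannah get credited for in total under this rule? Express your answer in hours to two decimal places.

Thu: in 06:53→07:00, out 12:27→12:30; 5 h 30 min
Fri: in 06:39→06:45, out 13:52→13:45; 7 h 0 min − 30 min = 6 h 30 min
Sat: in 06:33→06:30, out 17:11→17:15; 10 h 45 min
Total credited: 22 h 45 min.

22.75 hours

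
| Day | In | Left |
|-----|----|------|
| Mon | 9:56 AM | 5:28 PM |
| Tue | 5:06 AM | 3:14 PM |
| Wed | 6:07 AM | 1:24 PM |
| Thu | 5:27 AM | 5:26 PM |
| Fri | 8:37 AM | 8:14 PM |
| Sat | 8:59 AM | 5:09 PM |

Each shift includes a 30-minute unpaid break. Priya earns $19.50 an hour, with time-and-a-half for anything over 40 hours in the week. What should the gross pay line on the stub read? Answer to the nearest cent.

$1181.21

Mon: 9:56 AM–5:28 PM = 7 h 32 min; less 30 min break → 7 h 2 min
Tue: 5:06 AM–3:14 PM = 10 h 8 min; less 30 min break → 9 h 38 min
Wed: 6:07 AM–1:24 PM = 7 h 17 min; less 30 min break → 6 h 47 min
Thu: 5:27 AM–5:26 PM = 11 h 59 min; less 30 min break → 11 h 29 min
Fri: 8:37 AM–8:14 PM = 11 h 37 min; less 30 min break → 11 h 7 min
Sat: 8:59 AM–5:09 PM = 8 h 10 min; less 30 min break → 7 h 40 min
Total worked: 53 h 43 min = 3223 min.
Regular 40 h 0 min = 2400 min at $19.50/h; overtime 13 h 43 min = 823 min at $29.25/h.
Pay = (2400 × $19.50 + 823 × $29.25) ÷ 60 = $1181.21.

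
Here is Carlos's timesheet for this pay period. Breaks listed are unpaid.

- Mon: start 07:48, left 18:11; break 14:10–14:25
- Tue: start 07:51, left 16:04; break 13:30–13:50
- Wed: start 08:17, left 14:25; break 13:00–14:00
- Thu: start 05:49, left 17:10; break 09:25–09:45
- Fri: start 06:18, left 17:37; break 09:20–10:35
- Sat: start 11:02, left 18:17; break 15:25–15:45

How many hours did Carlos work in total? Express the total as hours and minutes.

Mon: 07:48–18:11 = 10 h 23 min; less 15 min break → 10 h 8 min
Tue: 07:51–16:04 = 8 h 13 min; less 20 min break → 7 h 53 min
Wed: 08:17–14:25 = 6 h 8 min; less 60 min break → 5 h 8 min
Thu: 05:49–17:10 = 11 h 21 min; less 20 min break → 11 h 1 min
Fri: 06:18–17:37 = 11 h 19 min; less 75 min break → 10 h 4 min
Sat: 11:02–18:17 = 7 h 15 min; less 20 min break → 6 h 55 min
Total: 10 h 8 min + 7 h 53 min + 5 h 8 min + 11 h 1 min + 10 h 4 min + 6 h 55 min = 51 h 9 min.

51 h 9 min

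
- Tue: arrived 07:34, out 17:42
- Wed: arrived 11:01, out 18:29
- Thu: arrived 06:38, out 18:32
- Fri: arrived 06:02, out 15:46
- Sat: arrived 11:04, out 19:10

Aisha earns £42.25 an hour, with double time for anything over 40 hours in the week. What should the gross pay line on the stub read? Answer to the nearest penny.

£2309.67

Tue: 07:34–17:42 = 10 h 8 min
Wed: 11:01–18:29 = 7 h 28 min
Thu: 06:38–18:32 = 11 h 54 min
Fri: 06:02–15:46 = 9 h 44 min
Sat: 11:04–19:10 = 8 h 6 min
Total worked: 47 h 20 min = 2840 min.
Regular 40 h 0 min = 2400 min at £42.25/h; overtime 7 h 20 min = 440 min at £84.50/h.
Pay = (2400 × £42.25 + 440 × £84.50) ÷ 60 = £2309.67.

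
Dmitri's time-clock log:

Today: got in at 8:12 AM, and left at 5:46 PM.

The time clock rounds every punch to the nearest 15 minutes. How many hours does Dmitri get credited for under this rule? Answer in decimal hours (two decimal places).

Today: in 8:12 AM→8:15 AM, out 5:46 PM→5:45 PM; 9 h 30 min

9.50 hours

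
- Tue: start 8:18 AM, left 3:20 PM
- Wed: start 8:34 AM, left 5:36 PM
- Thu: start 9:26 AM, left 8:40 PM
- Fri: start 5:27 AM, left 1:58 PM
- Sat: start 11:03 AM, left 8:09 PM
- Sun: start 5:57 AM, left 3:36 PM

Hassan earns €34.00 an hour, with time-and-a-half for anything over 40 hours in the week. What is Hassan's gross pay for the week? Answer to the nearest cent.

€2102.90

Tue: 8:18 AM–3:20 PM = 7 h 2 min
Wed: 8:34 AM–5:36 PM = 9 h 2 min
Thu: 9:26 AM–8:40 PM = 11 h 14 min
Fri: 5:27 AM–1:58 PM = 8 h 31 min
Sat: 11:03 AM–8:09 PM = 9 h 6 min
Sun: 5:57 AM–3:36 PM = 9 h 39 min
Total worked: 54 h 34 min = 3274 min.
Regular 40 h 0 min = 2400 min at €34.00/h; overtime 14 h 34 min = 874 min at €51.00/h.
Pay = (2400 × €34.00 + 874 × €51.00) ÷ 60 = €2102.90.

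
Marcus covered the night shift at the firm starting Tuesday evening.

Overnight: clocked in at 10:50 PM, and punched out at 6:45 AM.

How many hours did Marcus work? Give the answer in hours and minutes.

7 h 55 min

Overnight: 10:50 PM → midnight = 1 h 10 min; midnight → 6:45 AM = 6 h 45 min; span 7 h 55 min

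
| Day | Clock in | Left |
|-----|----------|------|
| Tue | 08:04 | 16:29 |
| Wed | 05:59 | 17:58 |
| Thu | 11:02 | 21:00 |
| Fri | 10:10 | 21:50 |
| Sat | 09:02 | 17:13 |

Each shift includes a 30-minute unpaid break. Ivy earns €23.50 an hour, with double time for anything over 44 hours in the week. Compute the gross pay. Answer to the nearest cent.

€1208.68

Tue: 08:04–16:29 = 8 h 25 min; less 30 min break → 7 h 55 min
Wed: 05:59–17:58 = 11 h 59 min; less 30 min break → 11 h 29 min
Thu: 11:02–21:00 = 9 h 58 min; less 30 min break → 9 h 28 min
Fri: 10:10–21:50 = 11 h 40 min; less 30 min break → 11 h 10 min
Sat: 09:02–17:13 = 8 h 11 min; less 30 min break → 7 h 41 min
Total worked: 47 h 43 min = 2863 min.
Regular 44 h 0 min = 2640 min at €23.50/h; overtime 3 h 43 min = 223 min at €47.00/h.
Pay = (2640 × €23.50 + 223 × €47.00) ÷ 60 = €1208.68.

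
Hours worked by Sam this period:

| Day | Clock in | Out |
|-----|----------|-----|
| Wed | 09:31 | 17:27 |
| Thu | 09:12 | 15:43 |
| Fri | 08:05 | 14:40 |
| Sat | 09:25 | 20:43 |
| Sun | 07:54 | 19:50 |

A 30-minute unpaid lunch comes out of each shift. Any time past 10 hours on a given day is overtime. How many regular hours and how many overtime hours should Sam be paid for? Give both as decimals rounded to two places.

Regular 39.53 hours, overtime 2.23 hours

Wed: 09:31–17:27 = 7 h 56 min; less 30 min break → 7 h 26 min
Thu: 09:12–15:43 = 6 h 31 min; less 30 min break → 6 h 1 min
Fri: 08:05–14:40 = 6 h 35 min; less 30 min break → 6 h 5 min
Sat: 09:25–20:43 = 11 h 18 min; less 30 min break → 10 h 48 min
Sun: 07:54–19:50 = 11 h 56 min; less 30 min break → 11 h 26 min
Wed reg 7 h 26 min / OT 0 h 0 min; Thu reg 6 h 1 min / OT 0 h 0 min; Fri reg 6 h 5 min / OT 0 h 0 min; Sat reg 10 h 0 min / OT 0 h 48 min; Sun reg 10 h 0 min / OT 1 h 26 min.
Totals: regular 39 h 32 min, overtime 2 h 14 min.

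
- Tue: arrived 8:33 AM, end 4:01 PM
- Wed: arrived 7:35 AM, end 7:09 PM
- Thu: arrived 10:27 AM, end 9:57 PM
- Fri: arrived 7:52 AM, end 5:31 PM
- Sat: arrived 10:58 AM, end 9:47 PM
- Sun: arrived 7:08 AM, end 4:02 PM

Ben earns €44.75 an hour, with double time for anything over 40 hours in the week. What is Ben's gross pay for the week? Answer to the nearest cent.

€3571.05

Tue: 8:33 AM–4:01 PM = 7 h 28 min
Wed: 7:35 AM–7:09 PM = 11 h 34 min
Thu: 10:27 AM–9:57 PM = 11 h 30 min
Fri: 7:52 AM–5:31 PM = 9 h 39 min
Sat: 10:58 AM–9:47 PM = 10 h 49 min
Sun: 7:08 AM–4:02 PM = 8 h 54 min
Total worked: 59 h 54 min = 3594 min.
Regular 40 h 0 min = 2400 min at €44.75/h; overtime 19 h 54 min = 1194 min at €89.50/h.
Pay = (2400 × €44.75 + 1194 × €89.50) ÷ 60 = €3571.05.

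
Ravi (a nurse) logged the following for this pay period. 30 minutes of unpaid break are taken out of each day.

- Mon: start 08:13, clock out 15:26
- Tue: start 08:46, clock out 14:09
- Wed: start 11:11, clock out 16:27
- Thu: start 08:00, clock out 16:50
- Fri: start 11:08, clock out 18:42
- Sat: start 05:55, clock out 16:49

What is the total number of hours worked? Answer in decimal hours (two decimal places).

42.17 hours

Mon: 08:13–15:26 = 7 h 13 min; less 30 min break → 6 h 43 min
Tue: 08:46–14:09 = 5 h 23 min; less 30 min break → 4 h 53 min
Wed: 11:11–16:27 = 5 h 16 min; less 30 min break → 4 h 46 min
Thu: 08:00–16:50 = 8 h 50 min; less 30 min break → 8 h 20 min
Fri: 11:08–18:42 = 7 h 34 min; less 30 min break → 7 h 4 min
Sat: 05:55–16:49 = 10 h 54 min; less 30 min break → 10 h 24 min
Total: 6 h 43 min + 4 h 53 min + 4 h 46 min + 8 h 20 min + 7 h 4 min + 10 h 24 min = 42 h 10 min.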